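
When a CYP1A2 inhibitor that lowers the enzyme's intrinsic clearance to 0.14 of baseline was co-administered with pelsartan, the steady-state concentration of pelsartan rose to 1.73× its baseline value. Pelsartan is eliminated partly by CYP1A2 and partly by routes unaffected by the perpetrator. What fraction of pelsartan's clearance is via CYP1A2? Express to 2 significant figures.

CL'/CL = 1 / 1.73 = 0.578
0.14·fm + (1 − fm) = 0.578
fm = (0.578 − 1) / (0.14 − 1) = 0.49

0.49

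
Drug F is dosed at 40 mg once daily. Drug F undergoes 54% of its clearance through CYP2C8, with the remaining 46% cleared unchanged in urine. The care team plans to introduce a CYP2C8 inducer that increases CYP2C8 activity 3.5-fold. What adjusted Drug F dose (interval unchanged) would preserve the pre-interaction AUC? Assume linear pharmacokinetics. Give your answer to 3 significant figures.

The CYP2C8 pathway (54% of clearance) rises to 3.5× activity: 0.54 × 3.5 = 1.89.
The remaining 46% of clearance is unaffected.
New clearance relative to baseline: 1.89 + 0.46 = 2.35.
Css,avg = (dose rate)/CL, so holding Css fixed requires dose ∝ CL: 40 × 2.35 = 94.0 mg.

94.0 mg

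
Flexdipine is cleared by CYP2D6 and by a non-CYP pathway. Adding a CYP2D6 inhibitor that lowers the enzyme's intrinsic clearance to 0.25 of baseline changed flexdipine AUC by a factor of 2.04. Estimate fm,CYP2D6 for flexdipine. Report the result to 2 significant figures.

CL'/CL = 1 / 2.04 = 0.4902
0.25·fm + (1 − fm) = 0.4902
fm = (0.4902 − 1) / (0.25 − 1) = 0.68

0.68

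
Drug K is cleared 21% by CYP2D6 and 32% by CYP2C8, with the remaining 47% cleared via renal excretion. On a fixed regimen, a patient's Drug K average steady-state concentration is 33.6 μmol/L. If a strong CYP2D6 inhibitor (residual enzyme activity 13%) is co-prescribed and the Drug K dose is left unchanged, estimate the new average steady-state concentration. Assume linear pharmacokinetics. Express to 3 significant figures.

41.1 μmol/L

The CYP2D6 pathway (21% of clearance) is reduced to 0.13× activity: 0.21 × 0.13 = 0.0273.
CYP2C8 (32%) and the residual 47% are unaffected.
New clearance relative to baseline: 0.0273 + 0.32 + 0.47 = 0.8173.
New average steady-state concentration = baseline ÷ relative clearance = 33.6 / 0.8173 = 41.1 μmol/L.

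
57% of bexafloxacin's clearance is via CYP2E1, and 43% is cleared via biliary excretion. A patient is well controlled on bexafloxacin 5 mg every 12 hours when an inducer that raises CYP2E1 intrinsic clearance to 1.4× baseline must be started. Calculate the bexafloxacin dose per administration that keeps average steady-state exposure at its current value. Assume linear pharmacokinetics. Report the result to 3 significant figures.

CYP2E1: 0.57 × 1.4 = 0.798
Other: 0.43 (unchanged)
Relative clearance = 0.798 + 0.43 = 1.228.
Css,avg = (dose rate)/CL, so holding Css fixed requires dose ∝ CL: 5 × 1.228 = 6.14 mg.

6.14 mg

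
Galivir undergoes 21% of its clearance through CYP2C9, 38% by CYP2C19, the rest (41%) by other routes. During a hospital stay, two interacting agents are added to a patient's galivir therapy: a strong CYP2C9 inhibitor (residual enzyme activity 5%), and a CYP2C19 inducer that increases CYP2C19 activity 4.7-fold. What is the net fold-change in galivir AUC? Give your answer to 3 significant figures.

0.453

The CYP2C9 pathway (21% of clearance) is reduced to 0.05× activity: 0.21 × 0.05 = 0.0105.
The CYP2C19 pathway (38% of clearance) rises to 4.7× activity: 0.38 × 4.7 = 1.786.
The remaining 41% of clearance is unaffected.
New clearance relative to baseline: 0.0105 + 1.786 + 0.41 = 2.2065.
AUC ∝ 1/CL: fold-change = 1 / 2.2065 = 0.453.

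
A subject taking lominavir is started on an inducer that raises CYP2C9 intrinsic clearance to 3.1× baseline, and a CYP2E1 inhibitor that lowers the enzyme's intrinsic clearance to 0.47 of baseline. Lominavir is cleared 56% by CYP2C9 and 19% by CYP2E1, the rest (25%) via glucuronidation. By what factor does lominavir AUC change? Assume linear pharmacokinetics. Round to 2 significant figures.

0.48

The CYP2C9 pathway (56% of clearance) rises to 3.1× activity: 0.56 × 3.1 = 1.736.
The CYP2E1 pathway (19% of clearance) falls to 0.47× activity: 0.19 × 0.47 = 0.0893.
Non-CYP routes (25%) are unchanged.
CL_new/CL_old = 1.736 + 0.0893 + 0.25 = 2.0753.
AUC ∝ 1/CL: fold-change = 1 / 2.0753 = 0.48.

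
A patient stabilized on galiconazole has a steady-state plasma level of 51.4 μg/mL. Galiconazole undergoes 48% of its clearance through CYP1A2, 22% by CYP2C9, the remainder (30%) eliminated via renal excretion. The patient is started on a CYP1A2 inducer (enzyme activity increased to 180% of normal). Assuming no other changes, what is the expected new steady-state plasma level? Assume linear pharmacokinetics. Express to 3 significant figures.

37.1 μg/mL

The CYP1A2 pathway (48% of clearance) is boosted to 1.8× activity: 0.48 × 1.8 = 0.864.
CYP2C9 (22%) and the residual 30% are unaffected.
Relative clearance = 0.864 + 0.22 + 0.3 = 1.384.
New steady-state plasma level = baseline ÷ relative clearance = 51.4 / 1.384 = 37.1 μg/mL.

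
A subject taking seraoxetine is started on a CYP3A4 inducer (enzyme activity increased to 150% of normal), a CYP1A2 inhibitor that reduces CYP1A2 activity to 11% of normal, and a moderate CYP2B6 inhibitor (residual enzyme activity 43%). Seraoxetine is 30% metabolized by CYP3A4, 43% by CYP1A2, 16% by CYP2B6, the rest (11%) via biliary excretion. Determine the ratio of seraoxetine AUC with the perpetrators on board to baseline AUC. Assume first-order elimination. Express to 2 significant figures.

The CYP3A4 pathway (30% of clearance) increases to 1.5× activity: 0.3 × 1.5 = 0.45.
The CYP1A2 pathway (43% of clearance) falls to 0.11× activity: 0.43 × 0.11 = 0.0473.
The CYP2B6 pathway (16% of clearance) is reduced to 0.43× activity: 0.16 × 0.43 = 0.0688.
The remaining 11% of clearance is unaffected.
CL_new/CL_old = 0.45 + 0.0473 + 0.0688 + 0.11 = 0.6761.
Because AUC varies inversely with clearance, the combined effect is 1 / 0.6761 = 1.5.

1.5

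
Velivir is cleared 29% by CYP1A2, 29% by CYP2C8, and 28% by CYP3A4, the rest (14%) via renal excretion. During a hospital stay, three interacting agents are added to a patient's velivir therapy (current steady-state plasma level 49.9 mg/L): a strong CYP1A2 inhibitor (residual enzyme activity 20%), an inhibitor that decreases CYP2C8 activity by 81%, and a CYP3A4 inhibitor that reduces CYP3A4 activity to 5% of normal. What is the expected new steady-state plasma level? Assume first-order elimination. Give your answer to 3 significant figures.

187 mg/L

The CYP1A2 pathway (29% of clearance) is reduced to 0.2× activity: 0.29 × 0.2 = 0.058.
The CYP2C8 pathway (29% of clearance) is reduced to 0.19× activity: 0.29 × 0.19 = 0.0551.
The CYP3A4 pathway (28% of clearance) drops to 0.05× activity: 0.28 × 0.05 = 0.014.
Non-CYP routes (14%) are unchanged.
Relative clearance = 0.058 + 0.0551 + 0.014 + 0.14 = 0.2671.
Dividing the baseline by the relative clearance: 49.9 / 0.2671 = 187 mg/L.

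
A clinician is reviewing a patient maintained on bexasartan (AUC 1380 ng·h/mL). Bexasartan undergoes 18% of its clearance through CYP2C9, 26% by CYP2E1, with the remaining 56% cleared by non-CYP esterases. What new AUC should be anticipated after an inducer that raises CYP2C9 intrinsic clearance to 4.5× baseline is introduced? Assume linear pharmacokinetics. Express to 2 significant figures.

8.5 × 10² ng·h/mL

The CYP2C9 pathway (18% of clearance) is boosted to 4.5× activity: 0.18 × 4.5 = 0.81.
CYP2E1 (26%) and the residual 56% are unaffected.
Relative clearance = 0.81 + 0.26 + 0.56 = 1.63.
New AUC = baseline ÷ relative clearance = 1380 / 1.63 = 8.5 × 10² ng·h/mL.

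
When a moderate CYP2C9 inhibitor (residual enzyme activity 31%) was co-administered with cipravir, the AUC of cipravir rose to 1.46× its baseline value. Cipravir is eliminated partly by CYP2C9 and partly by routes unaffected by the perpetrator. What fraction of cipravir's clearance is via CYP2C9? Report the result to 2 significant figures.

0.46

CL'/CL = 1 / 1.46 = 0.6849
0.31·fm + (1 − fm) = 0.6849
fm = (0.6849 − 1) / (0.31 − 1) = 0.46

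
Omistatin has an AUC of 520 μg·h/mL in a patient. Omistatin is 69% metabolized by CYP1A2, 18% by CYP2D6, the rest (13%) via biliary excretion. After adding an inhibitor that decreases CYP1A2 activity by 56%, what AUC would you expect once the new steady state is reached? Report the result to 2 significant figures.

8.5 × 10² μg·h/mL

The CYP1A2 pathway (69% of clearance) falls to 0.44× activity: 0.69 × 0.44 = 0.3036.
CYP2D6 (18%) and the residual 13% are unaffected.
New clearance relative to baseline: 0.3036 + 0.18 + 0.13 = 0.6136.
New AUC = baseline ÷ relative clearance = 520 / 0.6136 = 8.5 × 10² μg·h/mL.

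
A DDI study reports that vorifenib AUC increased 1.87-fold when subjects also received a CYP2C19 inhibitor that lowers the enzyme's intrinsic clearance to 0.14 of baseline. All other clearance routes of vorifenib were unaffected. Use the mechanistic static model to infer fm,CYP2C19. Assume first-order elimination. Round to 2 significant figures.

0.54

CL'/CL = 1 / 1.87 = 0.5348
0.14·fm + (1 − fm) = 0.5348
fm = (0.5348 − 1) / (0.14 − 1) = 0.54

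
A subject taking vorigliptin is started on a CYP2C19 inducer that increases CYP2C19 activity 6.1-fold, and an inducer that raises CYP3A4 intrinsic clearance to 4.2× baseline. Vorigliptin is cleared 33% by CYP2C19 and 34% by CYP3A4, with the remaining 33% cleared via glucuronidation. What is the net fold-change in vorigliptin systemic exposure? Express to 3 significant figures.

CYP2C19: 0.33 × 6.1 = 2.013
CYP3A4: 0.34 × 4.2 = 1.428
Other: 0.33 (unchanged)
New clearance relative to baseline: 2.013 + 1.428 + 0.33 = 3.771.
Because systemic exposure varies inversely with clearance, the combined effect is 1 / 3.771 = 0.265.

0.265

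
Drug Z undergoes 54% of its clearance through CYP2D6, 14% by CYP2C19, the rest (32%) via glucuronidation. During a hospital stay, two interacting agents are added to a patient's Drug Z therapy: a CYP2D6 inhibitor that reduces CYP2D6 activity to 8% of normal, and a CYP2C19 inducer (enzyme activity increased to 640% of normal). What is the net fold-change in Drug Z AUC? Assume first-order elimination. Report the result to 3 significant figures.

0.794

CYP2D6: 0.54 × 0.08 = 0.0432
CYP2C19: 0.14 × 6.4 = 0.896
Other: 0.32 (unchanged)
Relative clearance = 0.0432 + 0.896 + 0.32 = 1.2592.
Because AUC varies inversely with clearance, the combined effect is 1 / 1.2592 = 0.794.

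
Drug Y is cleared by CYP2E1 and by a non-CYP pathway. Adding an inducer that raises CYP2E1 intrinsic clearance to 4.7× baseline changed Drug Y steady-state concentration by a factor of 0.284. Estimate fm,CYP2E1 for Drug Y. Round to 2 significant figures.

CL'/CL = 1 / 0.284 = 3.521
4.7·fm + (1 − fm) = 3.521
fm = (3.521 − 1) / (4.7 − 1) = 0.68

0.68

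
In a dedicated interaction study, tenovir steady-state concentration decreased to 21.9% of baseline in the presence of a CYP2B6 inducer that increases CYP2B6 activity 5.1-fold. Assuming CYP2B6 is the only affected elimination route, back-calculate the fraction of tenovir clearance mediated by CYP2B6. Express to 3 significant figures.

0.870

CL'/CL = 1 / 0.219 = 4.566
5.1·fm + (1 − fm) = 4.566
fm = (4.566 − 1) / (5.1 − 1) = 0.870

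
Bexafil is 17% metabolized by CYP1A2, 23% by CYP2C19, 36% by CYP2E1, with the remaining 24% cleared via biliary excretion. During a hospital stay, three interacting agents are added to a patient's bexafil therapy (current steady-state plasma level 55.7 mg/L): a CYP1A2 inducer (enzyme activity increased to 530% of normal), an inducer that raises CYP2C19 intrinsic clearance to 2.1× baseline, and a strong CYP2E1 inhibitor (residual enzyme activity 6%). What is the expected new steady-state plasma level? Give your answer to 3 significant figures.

The CYP1A2 pathway (17% of clearance) rises to 5.3× activity: 0.17 × 5.3 = 0.901.
The CYP2C19 pathway (23% of clearance) increases to 2.1× activity: 0.23 × 2.1 = 0.483.
The CYP2E1 pathway (36% of clearance) is reduced to 0.06× activity: 0.36 × 0.06 = 0.0216.
The remaining 24% of clearance is unaffected.
Relative clearance = 0.901 + 0.483 + 0.0216 + 0.24 = 1.6456.
New steady-state plasma level = 55.7 / 1.6456 = 33.8 mg/L (concentration scales inversely with clearance).

33.8 mg/L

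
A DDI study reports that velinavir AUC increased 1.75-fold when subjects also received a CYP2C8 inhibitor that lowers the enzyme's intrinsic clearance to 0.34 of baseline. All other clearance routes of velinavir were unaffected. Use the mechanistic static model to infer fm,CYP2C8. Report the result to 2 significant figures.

Call the CYP2C8 fraction fm. After the interaction, CL_new/CL_old = fm × 0.34 + (1 − fm).
AUC ratio = 1 / (new CL fraction), so new CL fraction = 1 / 1.75 = 0.5714.
fm × 0.34 + 1 − fm = 0.5714  ⇒  fm × (0.34 − 1) = −0.4286  ⇒  fm = 0.65.

0.65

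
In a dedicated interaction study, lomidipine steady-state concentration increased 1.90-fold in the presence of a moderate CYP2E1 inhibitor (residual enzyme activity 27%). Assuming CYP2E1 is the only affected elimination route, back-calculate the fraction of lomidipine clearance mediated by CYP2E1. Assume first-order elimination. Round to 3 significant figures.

Let x = fm,CYP2E1. Because steady-state concentration ∝ 1/CL, relative clearance fell to 1/1.90 = 0.5263.
Only the CYP2E1 route changed, so 0.5263 = x·0.27 + (1 − x), giving x = 0.649.

0.649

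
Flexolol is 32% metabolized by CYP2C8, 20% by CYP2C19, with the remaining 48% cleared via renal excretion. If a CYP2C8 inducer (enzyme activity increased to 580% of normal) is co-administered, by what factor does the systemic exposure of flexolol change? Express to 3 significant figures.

The CYP2C8 pathway (32% of clearance) rises to 5.8× activity: 0.32 × 5.8 = 1.856.
CYP2C19 (20%) and the residual 48% are unaffected.
CL_new/CL_old = 1.856 + 0.2 + 0.48 = 2.536.
Systemic exposure is inversely proportional to clearance, so the fold-change is 1 / 2.536 = 0.394.

0.394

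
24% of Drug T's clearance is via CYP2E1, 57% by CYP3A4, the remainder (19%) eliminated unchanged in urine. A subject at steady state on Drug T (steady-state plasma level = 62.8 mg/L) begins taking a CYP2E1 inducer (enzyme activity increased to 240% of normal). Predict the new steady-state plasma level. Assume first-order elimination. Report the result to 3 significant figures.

47.0 mg/L

The CYP2E1 pathway (24% of clearance) is boosted to 2.4× activity: 0.24 × 2.4 = 0.576.
CYP3A4 (57%) and the residual 19% are unaffected.
Relative clearance = 0.576 + 0.57 + 0.19 = 1.336.
Steady-state plasma level ∝ 1/CL, so new value = 62.8 / 1.336 = 47.0 mg/L.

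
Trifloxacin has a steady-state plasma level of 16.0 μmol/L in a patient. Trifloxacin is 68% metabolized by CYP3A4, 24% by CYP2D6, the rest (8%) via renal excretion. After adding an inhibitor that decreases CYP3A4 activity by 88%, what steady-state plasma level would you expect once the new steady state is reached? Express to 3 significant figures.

CYP3A4: 0.68 × 0.12 = 0.0816
CYP2D6: 0.24 (unchanged)
Other: 0.08 (unchanged)
Relative clearance = 0.0816 + 0.24 + 0.08 = 0.4016.
New steady-state plasma level = baseline ÷ relative clearance = 16.0 / 0.4016 = 39.8 μmol/L.

39.8 μmol/L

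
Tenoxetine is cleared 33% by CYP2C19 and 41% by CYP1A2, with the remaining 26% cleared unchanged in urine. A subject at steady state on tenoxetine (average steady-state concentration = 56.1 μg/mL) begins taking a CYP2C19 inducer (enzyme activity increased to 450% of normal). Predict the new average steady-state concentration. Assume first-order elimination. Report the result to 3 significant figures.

The CYP2C19 pathway (33% of clearance) increases to 4.5× activity: 0.33 × 4.5 = 1.485.
CYP1A2 (41%) and the residual 26% are unaffected.
Relative clearance = 1.485 + 0.41 + 0.26 = 2.155.
Average steady-state concentration ∝ 1/CL, so new value = 56.1 / 2.155 = 26.0 μg/mL.

26.0 μg/mL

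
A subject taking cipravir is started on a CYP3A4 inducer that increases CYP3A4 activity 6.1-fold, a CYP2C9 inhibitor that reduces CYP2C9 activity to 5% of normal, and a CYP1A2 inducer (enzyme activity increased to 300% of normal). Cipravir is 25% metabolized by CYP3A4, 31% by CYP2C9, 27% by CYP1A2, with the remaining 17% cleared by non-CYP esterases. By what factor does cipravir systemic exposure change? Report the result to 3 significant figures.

The CYP3A4 pathway (25% of clearance) rises to 6.1× activity: 0.25 × 6.1 = 1.525.
The CYP2C9 pathway (31% of clearance) falls to 0.05× activity: 0.31 × 0.05 = 0.0155.
The CYP1A2 pathway (27% of clearance) increases to 3× activity: 0.27 × 3 = 0.81.
The remaining 17% of clearance is unaffected.
New clearance relative to baseline: 1.525 + 0.0155 + 0.81 + 0.17 = 2.5205.
Because systemic exposure varies inversely with clearance, the combined effect is 1 / 2.5205 = 0.397.

0.397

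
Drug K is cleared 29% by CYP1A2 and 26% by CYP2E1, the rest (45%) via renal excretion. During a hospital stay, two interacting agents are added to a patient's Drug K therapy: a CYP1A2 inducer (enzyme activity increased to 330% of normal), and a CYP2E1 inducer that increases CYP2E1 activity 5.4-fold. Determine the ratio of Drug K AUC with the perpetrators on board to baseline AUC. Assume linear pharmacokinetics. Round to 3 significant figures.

The CYP1A2 pathway (29% of clearance) rises to 3.3× activity: 0.29 × 3.3 = 0.957.
The CYP2E1 pathway (26% of clearance) rises to 5.4× activity: 0.26 × 5.4 = 1.404.
The remaining 45% of clearance is unaffected.
CL_new/CL_old = 0.957 + 1.404 + 0.45 = 2.811.
Net AUC ratio = 1 / 2.811 = 0.356.

0.356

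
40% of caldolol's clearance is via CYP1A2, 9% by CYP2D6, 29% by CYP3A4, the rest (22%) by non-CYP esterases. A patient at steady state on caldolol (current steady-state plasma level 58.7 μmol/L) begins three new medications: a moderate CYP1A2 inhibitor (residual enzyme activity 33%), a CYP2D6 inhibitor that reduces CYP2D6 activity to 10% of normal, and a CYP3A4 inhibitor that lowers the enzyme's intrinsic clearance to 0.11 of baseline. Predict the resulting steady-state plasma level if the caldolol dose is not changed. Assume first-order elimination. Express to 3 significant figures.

The CYP1A2 pathway (40% of clearance) is reduced to 0.33× activity: 0.4 × 0.33 = 0.132.
The CYP2D6 pathway (9% of clearance) falls to 0.1× activity: 0.09 × 0.1 = 0.009.
The CYP3A4 pathway (29% of clearance) is reduced to 0.11× activity: 0.29 × 0.11 = 0.0319.
The remaining 22% of clearance is unaffected.
New clearance relative to baseline: 0.132 + 0.009 + 0.0319 + 0.22 = 0.3929.
Dividing the baseline by the relative clearance: 58.7 / 0.3929 = 149 μmol/L.

149 μmol/L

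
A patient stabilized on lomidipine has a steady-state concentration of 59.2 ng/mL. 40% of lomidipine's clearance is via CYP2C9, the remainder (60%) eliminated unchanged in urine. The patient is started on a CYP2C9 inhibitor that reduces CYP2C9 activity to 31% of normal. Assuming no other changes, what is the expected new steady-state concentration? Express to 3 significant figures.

81.8 ng/mL

The CYP2C9 pathway (40% of clearance) drops to 0.31× activity: 0.4 × 0.31 = 0.124.
Non-CYP routes (60%) are unchanged.
Relative clearance = 0.124 + 0.6 = 0.724.
New steady-state concentration = baseline ÷ relative clearance = 59.2 / 0.724 = 81.8 ng/mL.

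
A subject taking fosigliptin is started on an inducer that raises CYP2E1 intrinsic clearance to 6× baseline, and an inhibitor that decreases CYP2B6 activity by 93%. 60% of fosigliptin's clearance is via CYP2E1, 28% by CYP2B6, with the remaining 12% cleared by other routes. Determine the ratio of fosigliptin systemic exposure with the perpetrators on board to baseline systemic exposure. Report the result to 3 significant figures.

0.267

CYP2E1: 0.6 × 6 = 3.6
CYP2B6: 0.28 × 0.07 = 0.0196
Other: 0.12 (unchanged)
New clearance relative to baseline: 3.6 + 0.0196 + 0.12 = 3.7396.
Net systemic exposure ratio = 1 / 3.7396 = 0.267.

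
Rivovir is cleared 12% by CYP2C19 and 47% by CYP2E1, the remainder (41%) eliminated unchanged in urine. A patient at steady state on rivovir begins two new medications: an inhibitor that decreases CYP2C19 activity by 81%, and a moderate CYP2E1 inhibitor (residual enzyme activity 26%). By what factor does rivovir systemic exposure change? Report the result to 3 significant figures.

1.80

CYP2C19: 0.12 × 0.19 = 0.0228
CYP2E1: 0.47 × 0.26 = 0.1222
Other: 0.41 (unchanged)
Relative clearance = 0.0228 + 0.1222 + 0.41 = 0.555.
Systemic exposure ∝ 1/CL: fold-change = 1 / 0.555 = 1.80.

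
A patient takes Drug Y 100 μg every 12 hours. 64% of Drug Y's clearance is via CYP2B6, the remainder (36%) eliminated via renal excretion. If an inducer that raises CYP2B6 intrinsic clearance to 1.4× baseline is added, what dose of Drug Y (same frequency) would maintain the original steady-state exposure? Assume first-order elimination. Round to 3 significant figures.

The CYP2B6 pathway (64% of clearance) increases to 1.4× activity: 0.64 × 1.4 = 0.896.
Non-CYP routes (36%) are unchanged.
New clearance relative to baseline: 0.896 + 0.36 = 1.256.
Exposure is unchanged when dose changes in proportion to clearance. New dose = 100 μg × 1.256 = 126 μg.

126 μg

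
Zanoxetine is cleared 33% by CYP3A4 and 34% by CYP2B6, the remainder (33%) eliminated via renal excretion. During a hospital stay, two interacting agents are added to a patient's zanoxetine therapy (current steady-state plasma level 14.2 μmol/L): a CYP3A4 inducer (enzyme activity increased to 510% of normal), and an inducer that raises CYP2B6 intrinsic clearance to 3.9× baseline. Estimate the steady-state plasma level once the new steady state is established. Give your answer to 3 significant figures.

The CYP3A4 pathway (33% of clearance) is boosted to 5.1× activity: 0.33 × 5.1 = 1.683.
The CYP2B6 pathway (34% of clearance) increases to 3.9× activity: 0.34 × 3.9 = 1.326.
Non-CYP routes (33%) are unchanged.
New clearance relative to baseline: 1.683 + 1.326 + 0.33 = 3.339.
New steady-state plasma level = 14.2 / 3.339 = 4.25 μmol/L (concentration scales inversely with clearance).

4.25 μmol/L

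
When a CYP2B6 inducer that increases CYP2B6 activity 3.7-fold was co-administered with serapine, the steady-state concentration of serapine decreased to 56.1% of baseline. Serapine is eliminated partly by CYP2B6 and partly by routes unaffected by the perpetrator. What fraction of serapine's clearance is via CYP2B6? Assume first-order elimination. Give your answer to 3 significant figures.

Let fm be the CYP2B6 fraction. New clearance relative to baseline = fm × 3.7 + (1 − fm).
Steady-state concentration ratio = 1 / (new CL fraction), so new CL fraction = 1 / 0.561 = 1.783.
fm × 3.7 + 1 − fm = 1.783  ⇒  fm × (3.7 − 1) = 0.7825  ⇒  fm = 0.290.

0.290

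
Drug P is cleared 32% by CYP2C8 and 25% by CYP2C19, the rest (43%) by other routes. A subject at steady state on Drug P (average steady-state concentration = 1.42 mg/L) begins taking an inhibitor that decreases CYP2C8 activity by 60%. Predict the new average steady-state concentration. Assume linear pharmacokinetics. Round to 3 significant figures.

The CYP2C8 pathway (32% of clearance) is reduced to 0.4× activity: 0.32 × 0.4 = 0.128.
CYP2C19 (25%) and the residual 43% are unaffected.
CL_new/CL_old = 0.128 + 0.25 + 0.43 = 0.808.
With dosing unchanged, average steady-state concentration scales as 1/CL: 1.42 / 0.808 = 1.76 mg/L.

1.76 mg/L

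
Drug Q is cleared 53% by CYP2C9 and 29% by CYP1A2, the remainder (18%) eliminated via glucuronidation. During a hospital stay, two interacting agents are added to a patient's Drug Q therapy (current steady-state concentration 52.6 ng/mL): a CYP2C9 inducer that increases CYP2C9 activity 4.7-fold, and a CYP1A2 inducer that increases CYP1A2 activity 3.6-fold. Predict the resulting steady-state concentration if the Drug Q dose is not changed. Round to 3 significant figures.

The CYP2C9 pathway (53% of clearance) rises to 4.7× activity: 0.53 × 4.7 = 2.491.
The CYP1A2 pathway (29% of clearance) rises to 3.6× activity: 0.29 × 3.6 = 1.044.
The remaining 18% of clearance is unaffected.
CL_new/CL_old = 2.491 + 1.044 + 0.18 = 3.715.
Steady-state concentration ∝ 1/CL: new value = 52.6 / 3.715 = 14.2 ng/mL.

14.2 ng/mL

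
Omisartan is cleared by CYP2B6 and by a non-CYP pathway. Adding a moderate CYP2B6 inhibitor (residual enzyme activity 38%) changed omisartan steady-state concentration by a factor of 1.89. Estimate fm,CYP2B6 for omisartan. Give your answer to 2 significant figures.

Write x for the fraction cleared via CYP2B6. The observed steady-state concentration change means clearance fell to 1/1.89 = 0.5291 of baseline.
Only the CYP2B6 route changed, so 0.5291 = x·0.38 + (1 − x), giving x = 0.76.

0.76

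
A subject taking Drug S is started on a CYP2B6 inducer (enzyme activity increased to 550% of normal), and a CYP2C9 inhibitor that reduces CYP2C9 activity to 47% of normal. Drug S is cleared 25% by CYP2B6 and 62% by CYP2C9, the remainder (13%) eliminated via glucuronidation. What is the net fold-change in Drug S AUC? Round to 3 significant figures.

The CYP2B6 pathway (25% of clearance) is boosted to 5.5× activity: 0.25 × 5.5 = 1.375.
The CYP2C9 pathway (62% of clearance) is reduced to 0.47× activity: 0.62 × 0.47 = 0.2914.
The remaining 13% of clearance is unaffected.
Relative clearance = 1.375 + 0.2914 + 0.13 = 1.7964.
AUC ∝ 1/CL: fold-change = 1 / 1.7964 = 0.557.

0.557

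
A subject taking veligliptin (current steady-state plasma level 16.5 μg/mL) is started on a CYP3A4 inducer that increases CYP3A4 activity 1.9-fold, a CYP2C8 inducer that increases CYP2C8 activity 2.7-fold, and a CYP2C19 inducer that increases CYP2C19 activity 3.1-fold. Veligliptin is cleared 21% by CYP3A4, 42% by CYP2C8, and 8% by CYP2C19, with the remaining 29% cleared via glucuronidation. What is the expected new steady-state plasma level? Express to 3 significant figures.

7.97 μg/mL

The CYP3A4 pathway (21% of clearance) is boosted to 1.9× activity: 0.21 × 1.9 = 0.399.
The CYP2C8 pathway (42% of clearance) is boosted to 2.7× activity: 0.42 × 2.7 = 1.134.
The CYP2C19 pathway (8% of clearance) increases to 3.1× activity: 0.08 × 3.1 = 0.248.
Non-CYP routes (29%) are unchanged.
New clearance relative to baseline: 0.399 + 1.134 + 0.248 + 0.29 = 2.071.
New steady-state plasma level = 16.5 / 2.071 = 7.97 μg/mL (concentration scales inversely with clearance).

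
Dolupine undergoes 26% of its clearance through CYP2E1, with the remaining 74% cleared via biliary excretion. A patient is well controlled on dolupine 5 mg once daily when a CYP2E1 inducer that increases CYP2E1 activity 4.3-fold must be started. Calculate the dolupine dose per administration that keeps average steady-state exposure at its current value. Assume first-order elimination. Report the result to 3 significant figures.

9.29 mg

The CYP2E1 pathway (26% of clearance) rises to 4.3× activity: 0.26 × 4.3 = 1.118.
The remaining 74% of clearance is unaffected.
Relative clearance = 1.118 + 0.74 = 1.858.
Css,avg = (dose rate)/CL, so holding Css fixed requires dose ∝ CL: 5 × 1.858 = 9.29 mg.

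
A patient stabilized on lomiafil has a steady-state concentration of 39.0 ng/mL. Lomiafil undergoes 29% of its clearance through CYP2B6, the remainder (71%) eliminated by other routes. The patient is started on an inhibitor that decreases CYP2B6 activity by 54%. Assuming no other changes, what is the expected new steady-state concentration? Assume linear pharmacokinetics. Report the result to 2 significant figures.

The CYP2B6 pathway (29% of clearance) is reduced to 0.46× activity: 0.29 × 0.46 = 0.1334.
Non-CYP routes (71%) are unchanged.
CL_new/CL_old = 0.1334 + 0.71 = 0.8434.
New steady-state concentration = baseline ÷ relative clearance = 39.0 / 0.8434 = 46 ng/mL.

46 ng/mL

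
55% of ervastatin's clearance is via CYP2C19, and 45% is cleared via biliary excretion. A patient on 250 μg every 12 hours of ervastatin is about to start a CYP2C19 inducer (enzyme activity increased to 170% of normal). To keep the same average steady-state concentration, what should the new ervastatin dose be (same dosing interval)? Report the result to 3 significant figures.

The CYP2C19 pathway (55% of clearance) is boosted to 1.7× activity: 0.55 × 1.7 = 0.935.
The remaining 45% of clearance is unaffected.
CL_new/CL_old = 0.935 + 0.45 = 1.385.
To maintain the same steady-state level, dose must scale with clearance: new dose = 250 × 1.385 = 346 μg.

346 μg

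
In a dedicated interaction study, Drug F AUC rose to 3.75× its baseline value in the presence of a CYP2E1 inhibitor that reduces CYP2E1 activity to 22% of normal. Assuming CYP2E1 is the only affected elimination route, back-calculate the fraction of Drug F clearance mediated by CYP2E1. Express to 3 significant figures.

Write x for the fraction cleared via CYP2E1. The observed AUC change means clearance fell to 1/3.75 = 0.2667 of baseline.
Setting x·0.22 + (1 − x) = 0.2667 and solving: x = (0.2667 − 1)/(0.22 − 1) = 0.940.

0.940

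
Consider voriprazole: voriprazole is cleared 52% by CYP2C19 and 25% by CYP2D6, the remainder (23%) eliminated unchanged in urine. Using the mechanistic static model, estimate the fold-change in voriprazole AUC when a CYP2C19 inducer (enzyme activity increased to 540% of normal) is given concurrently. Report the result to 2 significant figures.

The CYP2C19 pathway (52% of clearance) increases to 5.4× activity: 0.52 × 5.4 = 2.808.
CYP2D6 (25%) and the residual 23% are unaffected.
New clearance relative to baseline: 2.808 + 0.25 + 0.23 = 3.288.
AUC ratio = CL_old/CL_new = 1 / 3.288 = 0.30.

0.30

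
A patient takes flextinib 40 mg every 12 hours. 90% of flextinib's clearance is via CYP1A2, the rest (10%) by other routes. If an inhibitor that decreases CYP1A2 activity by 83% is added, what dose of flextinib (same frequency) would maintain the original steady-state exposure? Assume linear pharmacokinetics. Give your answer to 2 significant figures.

The CYP1A2 pathway (90% of clearance) is reduced to 0.17× activity: 0.9 × 0.17 = 0.153.
Non-CYP routes (10%) are unchanged.
New clearance relative to baseline: 0.153 + 0.1 = 0.253.
Css,avg = (dose rate)/CL, so holding Css fixed requires dose ∝ CL: 40 × 0.253 = 10 mg.

10 mg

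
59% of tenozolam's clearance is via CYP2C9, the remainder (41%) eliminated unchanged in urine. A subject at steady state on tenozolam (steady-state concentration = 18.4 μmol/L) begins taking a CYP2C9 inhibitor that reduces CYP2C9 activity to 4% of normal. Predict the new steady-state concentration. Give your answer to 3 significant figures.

42.4 μmol/L

The CYP2C9 pathway (59% of clearance) falls to 0.04× activity: 0.59 × 0.04 = 0.0236.
Non-CYP routes (41%) are unchanged.
Relative clearance = 0.0236 + 0.41 = 0.4336.
Steady-state concentration ∝ 1/CL, so new value = 18.4 / 0.4336 = 42.4 μmol/L.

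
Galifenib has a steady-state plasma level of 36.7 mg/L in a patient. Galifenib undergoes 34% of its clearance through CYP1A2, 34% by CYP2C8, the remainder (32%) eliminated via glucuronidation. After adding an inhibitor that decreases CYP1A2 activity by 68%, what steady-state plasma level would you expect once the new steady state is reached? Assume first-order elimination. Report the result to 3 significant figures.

47.7 mg/L

The CYP1A2 pathway (34% of clearance) is reduced to 0.32× activity: 0.34 × 0.32 = 0.1088.
CYP2C8 (34%) and the residual 32% are unaffected.
Relative clearance = 0.1088 + 0.34 + 0.32 = 0.7688.
Steady-state plasma level ∝ 1/CL, so new value = 36.7 / 0.7688 = 47.7 mg/L.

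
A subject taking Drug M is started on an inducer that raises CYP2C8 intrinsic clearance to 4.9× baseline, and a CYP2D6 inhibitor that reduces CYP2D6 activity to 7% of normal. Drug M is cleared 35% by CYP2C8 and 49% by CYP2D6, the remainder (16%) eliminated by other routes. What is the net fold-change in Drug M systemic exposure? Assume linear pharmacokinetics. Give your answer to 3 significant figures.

The CYP2C8 pathway (35% of clearance) increases to 4.9× activity: 0.35 × 4.9 = 1.715.
The CYP2D6 pathway (49% of clearance) is reduced to 0.07× activity: 0.49 × 0.07 = 0.0343.
The remaining 16% of clearance is unaffected.
Relative clearance = 1.715 + 0.0343 + 0.16 = 1.9093.
Because systemic exposure varies inversely with clearance, the combined effect is 1 / 1.9093 = 0.524.

0.524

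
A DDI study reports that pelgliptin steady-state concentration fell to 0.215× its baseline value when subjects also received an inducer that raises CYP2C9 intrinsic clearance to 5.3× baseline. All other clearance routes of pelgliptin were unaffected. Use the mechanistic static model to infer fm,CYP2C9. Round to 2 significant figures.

0.85

CL'/CL = 1 / 0.215 = 4.651
5.3·fm + (1 − fm) = 4.651
fm = (4.651 − 1) / (5.3 − 1) = 0.85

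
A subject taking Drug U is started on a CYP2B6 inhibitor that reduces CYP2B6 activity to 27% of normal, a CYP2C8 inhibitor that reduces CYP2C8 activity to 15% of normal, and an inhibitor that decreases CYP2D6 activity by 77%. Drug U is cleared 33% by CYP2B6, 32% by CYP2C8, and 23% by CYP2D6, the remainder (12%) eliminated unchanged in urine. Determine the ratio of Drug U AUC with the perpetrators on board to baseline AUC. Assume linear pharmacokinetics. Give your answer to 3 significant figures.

3.23

The CYP2B6 pathway (33% of clearance) is reduced to 0.27× activity: 0.33 × 0.27 = 0.0891.
The CYP2C8 pathway (32% of clearance) falls to 0.15× activity: 0.32 × 0.15 = 0.048.
The CYP2D6 pathway (23% of clearance) drops to 0.23× activity: 0.23 × 0.23 = 0.0529.
The remaining 12% of clearance is unaffected.
Relative clearance = 0.0891 + 0.048 + 0.0529 + 0.12 = 0.31.
Net AUC ratio = 1 / 0.31 = 3.23.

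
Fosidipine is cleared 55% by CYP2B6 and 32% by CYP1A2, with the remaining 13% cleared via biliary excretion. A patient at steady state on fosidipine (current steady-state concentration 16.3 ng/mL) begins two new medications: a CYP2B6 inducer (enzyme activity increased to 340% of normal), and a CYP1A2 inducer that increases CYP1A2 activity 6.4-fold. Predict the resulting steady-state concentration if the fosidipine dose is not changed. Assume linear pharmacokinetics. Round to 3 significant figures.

The CYP2B6 pathway (55% of clearance) is boosted to 3.4× activity: 0.55 × 3.4 = 1.87.
The CYP1A2 pathway (32% of clearance) increases to 6.4× activity: 0.32 × 6.4 = 2.048.
The remaining 13% of clearance is unaffected.
CL_new/CL_old = 1.87 + 2.048 + 0.13 = 4.048.
Dividing the baseline by the relative clearance: 16.3 / 4.048 = 4.03 ng/mL.

4.03 ng/mL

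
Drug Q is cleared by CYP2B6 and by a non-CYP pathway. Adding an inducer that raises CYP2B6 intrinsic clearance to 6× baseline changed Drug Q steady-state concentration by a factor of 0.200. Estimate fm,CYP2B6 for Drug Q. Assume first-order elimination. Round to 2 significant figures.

Let fm be the CYP2B6 fraction. New clearance relative to baseline = fm × 6 + (1 − fm).
Steady-state concentration ratio = 1 / (new CL fraction), so new CL fraction = 1 / 0.200 = 5.
fm × 6 + 1 − fm = 5  ⇒  fm × (6 − 1) = 4  ⇒  fm = 0.80.

0.80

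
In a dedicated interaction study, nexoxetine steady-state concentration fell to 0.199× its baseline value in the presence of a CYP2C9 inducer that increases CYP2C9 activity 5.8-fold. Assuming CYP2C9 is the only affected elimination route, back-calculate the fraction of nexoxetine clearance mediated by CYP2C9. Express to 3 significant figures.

0.839

CL'/CL = 1 / 0.199 = 5.025
5.8·fm + (1 − fm) = 5.025
fm = (5.025 − 1) / (5.8 − 1) = 0.839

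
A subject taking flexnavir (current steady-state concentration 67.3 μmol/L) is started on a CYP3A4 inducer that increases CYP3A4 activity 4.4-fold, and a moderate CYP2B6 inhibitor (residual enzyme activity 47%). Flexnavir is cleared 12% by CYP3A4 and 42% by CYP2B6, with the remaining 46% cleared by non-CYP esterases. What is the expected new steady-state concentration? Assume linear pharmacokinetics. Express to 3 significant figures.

The CYP3A4 pathway (12% of clearance) increases to 4.4× activity: 0.12 × 4.4 = 0.528.
The CYP2B6 pathway (42% of clearance) drops to 0.47× activity: 0.42 × 0.47 = 0.1974.
Non-CYP routes (46%) are unchanged.
New clearance relative to baseline: 0.528 + 0.1974 + 0.46 = 1.1854.
Steady-state concentration ∝ 1/CL: new value = 67.3 / 1.1854 = 56.8 μmol/L.

56.8 μmol/L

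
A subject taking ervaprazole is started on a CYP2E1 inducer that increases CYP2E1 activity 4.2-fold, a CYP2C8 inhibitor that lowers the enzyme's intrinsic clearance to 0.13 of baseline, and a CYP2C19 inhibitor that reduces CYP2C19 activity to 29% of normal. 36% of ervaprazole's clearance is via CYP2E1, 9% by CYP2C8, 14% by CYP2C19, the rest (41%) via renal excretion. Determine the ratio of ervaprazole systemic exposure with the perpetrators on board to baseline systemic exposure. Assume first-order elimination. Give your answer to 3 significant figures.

CYP2E1: 0.36 × 4.2 = 1.512
CYP2C8: 0.09 × 0.13 = 0.0117
CYP2C19: 0.14 × 0.29 = 0.0406
Other: 0.41 (unchanged)
CL_new/CL_old = 1.512 + 0.0117 + 0.0406 + 0.41 = 1.9743.
Because systemic exposure varies inversely with clearance, the combined effect is 1 / 1.9743 = 0.507.

0.507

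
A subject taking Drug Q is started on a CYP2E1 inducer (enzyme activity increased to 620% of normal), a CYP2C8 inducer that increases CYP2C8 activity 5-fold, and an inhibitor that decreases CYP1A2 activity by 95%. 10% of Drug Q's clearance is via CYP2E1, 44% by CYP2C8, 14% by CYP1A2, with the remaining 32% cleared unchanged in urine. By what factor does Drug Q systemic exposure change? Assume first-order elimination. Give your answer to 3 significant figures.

CYP2E1: 0.1 × 6.2 = 0.62
CYP2C8: 0.44 × 5 = 2.2
CYP1A2: 0.14 × 0.05 = 0.007
Other: 0.32 (unchanged)
CL_new/CL_old = 0.62 + 2.2 + 0.007 + 0.32 = 3.147.
Net systemic exposure ratio = 1 / 3.147 = 0.318.

0.318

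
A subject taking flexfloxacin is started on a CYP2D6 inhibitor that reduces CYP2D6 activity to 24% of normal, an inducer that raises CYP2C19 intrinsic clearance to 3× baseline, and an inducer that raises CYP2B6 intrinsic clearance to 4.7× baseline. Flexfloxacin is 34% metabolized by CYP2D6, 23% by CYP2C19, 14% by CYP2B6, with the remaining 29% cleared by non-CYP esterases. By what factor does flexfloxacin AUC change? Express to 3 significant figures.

CYP2D6: 0.34 × 0.24 = 0.0816
CYP2C19: 0.23 × 3 = 0.69
CYP2B6: 0.14 × 4.7 = 0.658
Other: 0.29 (unchanged)
Relative clearance = 0.0816 + 0.69 + 0.658 + 0.29 = 1.7196.
AUC ∝ 1/CL: fold-change = 1 / 1.7196 = 0.582.

0.582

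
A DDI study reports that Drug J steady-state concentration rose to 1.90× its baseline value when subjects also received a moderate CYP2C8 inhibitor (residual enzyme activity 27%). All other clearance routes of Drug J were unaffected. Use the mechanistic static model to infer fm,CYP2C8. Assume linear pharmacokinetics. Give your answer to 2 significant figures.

Call the CYP2C8 fraction fm. After the interaction, CL_new/CL_old = fm × 0.27 + (1 − fm).
Steady-state concentration ratio = 1 / (new CL fraction), so new CL fraction = 1 / 1.90 = 0.5263.
fm × 0.27 + 1 − fm = 0.5263  ⇒  fm × (0.27 − 1) = −0.4737  ⇒  fm = 0.65.

0.65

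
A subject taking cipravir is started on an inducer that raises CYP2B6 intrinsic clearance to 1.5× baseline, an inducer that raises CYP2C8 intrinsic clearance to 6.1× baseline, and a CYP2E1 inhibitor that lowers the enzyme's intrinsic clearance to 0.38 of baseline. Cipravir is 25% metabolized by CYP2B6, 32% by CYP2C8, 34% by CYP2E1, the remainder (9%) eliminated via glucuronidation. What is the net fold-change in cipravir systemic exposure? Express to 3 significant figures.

The CYP2B6 pathway (25% of clearance) is boosted to 1.5× activity: 0.25 × 1.5 = 0.375.
The CYP2C8 pathway (32% of clearance) rises to 6.1× activity: 0.32 × 6.1 = 1.952.
The CYP2E1 pathway (34% of clearance) drops to 0.38× activity: 0.34 × 0.38 = 0.1292.
Non-CYP routes (9%) are unchanged.
CL_new/CL_old = 0.375 + 1.952 + 0.1292 + 0.09 = 2.5462.
Systemic exposure ∝ 1/CL: fold-change = 1 / 2.5462 = 0.393.

0.393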